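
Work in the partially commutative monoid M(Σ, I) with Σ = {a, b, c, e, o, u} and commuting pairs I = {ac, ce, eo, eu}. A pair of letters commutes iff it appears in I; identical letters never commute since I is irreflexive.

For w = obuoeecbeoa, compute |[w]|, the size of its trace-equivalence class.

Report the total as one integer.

20

drop 0:o onto floor
drop 1:b onto {0:o}
drop 2:u onto {1:b}
drop 3:o onto {2:u}
drop 4:e onto {1:b}
drop 5:e onto {4:e}
drop 6:c onto {3:o}
drop 7:b onto {5:e, 6:c}
drop 8:e onto {7:b}
drop 9:o onto {7:b}
drop 10:a onto {8:e, 9:o}
ground layer = {0:o}
drop-orders for the pieces not yet dropped (sum over which currently-grounded one goes next):
  1 to go: {10} 1
  2 to go: {8,10} 1  {9,10} 1
  3 to go: {8,9,10} 2
  4 to go: {7,8,9,10} 2
  5 to go: {5,7,8,9,10} 2  {6,7,8,9,10} 2
  6 to go: {3,6,7,8,9,10} 2  {4,5,7,8,9,10} 2  {5,6,7,8,9,10} 4
  7 to go: {2,3,6,7,8,9,10} 2  {3,5,6,7,8,9,10} 6  {4,5,6,7,8,9,10} 6
  8 to go: {2,3,5,6,7,8,9,10} 8  {3,4,5,6,7,8,9,10} 12
  9 to go: {2,3,4,5,6,7,8,9,10} 20
  if 0:o drops first: 20 orders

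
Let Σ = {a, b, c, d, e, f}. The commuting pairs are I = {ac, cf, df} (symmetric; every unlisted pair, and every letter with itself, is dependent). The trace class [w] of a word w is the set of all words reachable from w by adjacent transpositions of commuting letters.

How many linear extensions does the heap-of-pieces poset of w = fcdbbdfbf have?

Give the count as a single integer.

6

drop 0:f onto floor
drop 1:c onto floor
drop 2:d onto {1:c}
drop 3:b onto {0:f, 2:d}
drop 4:b onto {3:b}
drop 5:d onto {4:b}
drop 6:f onto {4:b}
drop 7:b onto {5:d, 6:f}
drop 8:f onto {7:b}
ground layer = {0:f, 1:c}
drop-orders for the pieces not yet dropped (sum over which currently-grounded one goes next):
  1 to go: {8} 1
  2 to go: {7,8} 1
  3 to go: {5,7,8} 1  {6,7,8} 1
  4 to go: {5,6,7,8} 2
  5 to go: {4,5,6,7,8} 2
  6 to go: {3,4,5,6,7,8} 2
  7 to go: {0,3,4,5,6,7,8} 2  {2,3,4,5,6,7,8} 2
  if 0:f drops first: 2 orders
  if 1:c drops first: 4 orders
heap linearizations: 6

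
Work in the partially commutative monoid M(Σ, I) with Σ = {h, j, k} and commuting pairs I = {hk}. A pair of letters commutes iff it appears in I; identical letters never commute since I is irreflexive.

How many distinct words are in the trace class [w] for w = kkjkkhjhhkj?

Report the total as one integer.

0(k) covers ∅
1(k) covers 0:k
2(j) covers 1:k
3(k) covers 2:j
4(k) covers 3:k
5(h) covers 2:j
6(j) covers 4:k, 5:h
7(h) covers 6:j
8(h) covers 7:h
9(k) covers 6:j
10(j) covers 8:h, 9:k
floor of heap: 0:k
completions by unplaced set U, small U first (add the entries for U minus each lowest piece of U):
  |U|=1: {10}:1
  |U|=2: {8,10}:1  {9,10}:1
  |U|=3: {7,8,10}:1  {8,9,10}:2
  |U|=4: {7,8,9,10}:3
  |U|=5: {6,7,8,9,10}:3
  |U|=6: {4,6,7,8,9,10}:3  {5,6,7,8,9,10}:3
  |U|=7: {3,4,6,7,8,9,10}:3  {4,5,6,7,8,9,10}:6
  |U|=8: {3,4,5,6,7,8,9,10}:9
  |U|=9: {2,3,4,5,6,7,8,9,10}:9
  start at 0(k): 9

9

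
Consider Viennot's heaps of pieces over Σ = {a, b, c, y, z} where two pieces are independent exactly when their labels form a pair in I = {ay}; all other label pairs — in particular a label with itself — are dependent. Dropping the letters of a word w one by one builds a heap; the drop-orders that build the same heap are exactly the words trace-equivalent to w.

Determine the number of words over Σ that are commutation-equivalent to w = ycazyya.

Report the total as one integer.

#0=y has no predecessor
#1=c depends on [0:y]
#2=a depends on [1:c]
#3=z depends on [2:a]
#4=y depends on [3:z]
#5=y depends on [4:y]
#6=a depends on [3:z]
sources: [0:y]
N(rest) = Σ N(rest − s) over sources s of rest; N(one piece) = 1:
  size 1 → [5]=1  [6]=1
  size 2 → [4,5]=1  [5,6]=2
  size 3 → [4,5,6]=3
  size 4 → [3,4,5,6]=3
  size 5 → [2,3,4,5,6]=3
  first=0(y) contributes 3

3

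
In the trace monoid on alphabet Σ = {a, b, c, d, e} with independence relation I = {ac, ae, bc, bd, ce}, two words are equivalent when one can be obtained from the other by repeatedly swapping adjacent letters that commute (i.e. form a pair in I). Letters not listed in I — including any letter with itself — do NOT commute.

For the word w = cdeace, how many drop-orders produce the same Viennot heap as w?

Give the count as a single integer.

piece 0:c — minimal
piece 1:d rests on {0:c}
piece 2:e rests on {1:d}
piece 3:a rests on {1:d}
piece 4:c rests on {1:d}
piece 5:e rests on {2:e}
minimal pieces: {0:c}
ways to finish when only these pieces remain (= sum over removing one remaining piece with nothing left below it):
  1 left: {3}→1  {4}→1  {5}→1
  2 left: {2,5}→1  {3,4}→2  {3,5}→2  {4,5}→2
  3 left: {2,3,5}→3  {2,4,5}→3  {3,4,5}→6
  4 left: {2,3,4,5}→12
  placing 0:c first → 12 extensions

12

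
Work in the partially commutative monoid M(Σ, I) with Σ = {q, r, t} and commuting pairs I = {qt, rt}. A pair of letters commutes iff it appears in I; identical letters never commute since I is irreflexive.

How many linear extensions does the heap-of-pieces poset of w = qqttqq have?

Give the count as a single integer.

15

drop 0:q onto floor
drop 1:q onto {0:q}
drop 2:t onto floor
drop 3:t onto {2:t}
drop 4:q onto {1:q}
drop 5:q onto {4:q}
ground layer = {0:q, 2:t}
drop-orders for the pieces not yet dropped (sum over which currently-grounded one goes next):
  1 to go: {3} 1  {5} 1
  2 to go: {2,3} 1  {3,5} 2  {4,5} 1
  3 to go: {1,4,5} 1  {2,3,5} 3  {3,4,5} 3
  4 to go: {0,1,4,5} 1  {1,3,4,5} 4  {2,3,4,5} 6
  if 0:q drops first: 10 orders
  if 2:t drops first: 5 orders
heap linearizations: 15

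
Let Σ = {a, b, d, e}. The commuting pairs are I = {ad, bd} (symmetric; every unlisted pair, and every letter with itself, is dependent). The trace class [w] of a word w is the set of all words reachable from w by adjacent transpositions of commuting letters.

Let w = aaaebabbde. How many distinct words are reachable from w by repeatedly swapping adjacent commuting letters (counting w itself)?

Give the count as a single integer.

drop 0:a onto floor
drop 1:a onto {0:a}
drop 2:a onto {1:a}
drop 3:e onto {2:a}
drop 4:b onto {3:e}
drop 5:a onto {4:b}
drop 6:b onto {5:a}
drop 7:b onto {6:b}
drop 8:d onto {3:e}
drop 9:e onto {7:b, 8:d}
ground layer = {0:a}
drop-orders for the pieces not yet dropped (sum over which currently-grounded one goes next):
  1 to go: {9} 1
  2 to go: {7,9} 1  {8,9} 1
  3 to go: {6,7,9} 1  {7,8,9} 2
  4 to go: {5,6,7,9} 1  {6,7,8,9} 3
  5 to go: {4,5,6,7,9} 1  {5,6,7,8,9} 4
  6 to go: {4,5,6,7,8,9} 5
  7 to go: {3,4,5,6,7,8,9} 5
  8 to go: {2,3,4,5,6,7,8,9} 5
  if 0:a drops first: 5 orders

5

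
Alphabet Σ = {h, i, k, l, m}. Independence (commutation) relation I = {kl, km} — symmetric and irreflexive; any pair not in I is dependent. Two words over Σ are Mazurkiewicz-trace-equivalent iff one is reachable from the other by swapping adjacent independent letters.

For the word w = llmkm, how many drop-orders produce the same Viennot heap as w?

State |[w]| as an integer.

0(l) covers ∅
1(l) covers 0:l
2(m) covers 1:l
3(k) covers ∅
4(m) covers 2:m
floor of heap: 0:l, 3:k
completions by unplaced set U, small U first (add the entries for U minus each lowest piece of U):
  |U|=1: {3}:1  {4}:1
  |U|=2: {2,4}:1  {3,4}:2
  |U|=3: {1,2,4}:1  {2,3,4}:3
  start at 0(l): 4
  start at 3(k): 1
sum over floor = 5

5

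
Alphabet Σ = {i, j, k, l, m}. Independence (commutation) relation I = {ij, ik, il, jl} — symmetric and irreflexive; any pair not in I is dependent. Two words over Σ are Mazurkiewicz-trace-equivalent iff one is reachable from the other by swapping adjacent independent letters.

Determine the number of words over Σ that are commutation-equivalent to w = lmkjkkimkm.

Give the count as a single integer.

0(l) covers ∅
1(m) covers 0:l
2(k) covers 1:m
3(j) covers 2:k
4(k) covers 3:j
5(k) covers 4:k
6(i) covers 1:m
7(m) covers 5:k, 6:i
8(k) covers 7:m
9(m) covers 8:k
floor of heap: 0:l
completions by unplaced set U, small U first (add the entries for U minus each lowest piece of U):
  |U|=1: {9}:1
  |U|=2: {8,9}:1
  |U|=3: {7,8,9}:1
  |U|=4: {5,7,8,9}:1  {6,7,8,9}:1
  |U|=5: {4,5,7,8,9}:1  {5,6,7,8,9}:2
  |U|=6: {3,4,5,7,8,9}:1  {4,5,6,7,8,9}:3
  |U|=7: {2,3,4,5,7,8,9}:1  {3,4,5,6,7,8,9}:4
  |U|=8: {2,3,4,5,6,7,8,9}:5
  start at 0(l): 5

5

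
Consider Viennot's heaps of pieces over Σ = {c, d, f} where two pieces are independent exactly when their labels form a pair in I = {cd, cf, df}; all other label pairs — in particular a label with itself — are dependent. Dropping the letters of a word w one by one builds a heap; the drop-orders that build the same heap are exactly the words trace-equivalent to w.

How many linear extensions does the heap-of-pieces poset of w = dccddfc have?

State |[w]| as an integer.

piece 0:d — minimal
piece 1:c — minimal
piece 2:c rests on {1:c}
piece 3:d rests on {0:d}
piece 4:d rests on {3:d}
piece 5:f — minimal
piece 6:c rests on {2:c}
minimal pieces: {0:d, 1:c, 5:f}
ways to finish when only these pieces remain (= sum over removing one remaining piece with nothing left below it):
  1 left: {4}→1  {5}→1  {6}→1
  2 left: {2,6}→1  {3,4}→1  {4,5}→2  {4,6}→2  {5,6}→2
  3 left: {0,3,4}→1  {1,2,6}→1  {2,4,6}→3  {2,5,6}→3  {3,4,5}→3  {3,4,6}→3  {4,5,6}→6
  4 left: {0,3,4,5}→4  {0,3,4,6}→4  {1,2,4,6}→4  {1,2,5,6}→4  {2,3,4,6}→6  {2,4,5,6}→12  {3,4,5,6}→12
  5 left: {0,2,3,4,6}→10  {0,3,4,5,6}→20  {1,2,3,4,6}→10  {1,2,4,5,6}→20  {2,3,4,5,6}→30
  placing 0:d first → 60 extensions
  placing 1:c first → 60 extensions
  placing 5:f first → 20 extensions
total linear extensions = 140

140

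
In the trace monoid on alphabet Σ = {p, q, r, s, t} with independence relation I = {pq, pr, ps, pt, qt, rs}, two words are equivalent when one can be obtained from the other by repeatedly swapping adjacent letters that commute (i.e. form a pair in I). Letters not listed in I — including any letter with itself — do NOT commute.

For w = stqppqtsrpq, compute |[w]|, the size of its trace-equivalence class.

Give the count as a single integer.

piece 0:s — minimal
piece 1:t rests on {0:s}
piece 2:q rests on {0:s}
piece 3:p — minimal
piece 4:p rests on {3:p}
piece 5:q rests on {2:q}
piece 6:t rests on {1:t}
piece 7:s rests on {5:q, 6:t}
piece 8:r rests on {5:q, 6:t}
piece 9:p rests on {4:p}
piece 10:q rests on {7:s, 8:r}
minimal pieces: {0:s, 3:p}
ways to finish when only these pieces remain (= sum over removing one remaining piece with nothing left below it):
  1 left: {9}→1  {10}→1
  2 left: {4,9}→1  {7,10}→1  {8,10}→1  {9,10}→2
  3 left: {3,4,9}→1  {4,9,10}→3  {7,8,10}→2  {7,9,10}→3  {8,9,10}→3
  4 left: {3,4,9,10}→4  {4,7,9,10}→6  {4,8,9,10}→6  {5,7,8,10}→2  {6,7,8,10}→2  {7,8,9,10}→8
  5 left: {1,6,7,8,10}→2  {2,5,7,8,10}→2  {3,4,7,9,10}→10  {3,4,8,9,10}→10  {4,7,8,9,10}→20  {5,6,7,8,10}→4  {5,7,8,9,10}→10  {6,7,8,9,10}→10
  6 left: {1,5,6,7,8,10}→6  {1,6,7,8,9,10}→12  {2,5,6,7,8,10}→6  {2,5,7,8,9,10}→12  {3,4,7,8,9,10}→40  {4,5,7,8,9,10}→30  {4,6,7,8,9,10}→30  {5,6,7,8,9,10}→24
  7 left: {1,2,5,6,7,8,10}→12  {1,4,6,7,8,9,10}→42  {1,5,6,7,8,9,10}→42  {2,4,5,7,8,9,10}→42  {2,5,6,7,8,9,10}→42  {3,4,5,7,8,9,10}→70  {3,4,6,7,8,9,10}→70  {4,5,6,7,8,9,10}→84
  8 left: {0,1,2,5,6,7,8,10}→12  {1,2,5,6,7,8,9,10}→96  {1,3,4,6,7,8,9,10}→112  {1,4,5,6,7,8,9,10}→168  {2,3,4,5,7,8,9,10}→112  {2,4,5,6,7,8,9,10}→168  {3,4,5,6,7,8,9,10}→224
  9 left: {0,1,2,5,6,7,8,9,10}→108  {1,2,4,5,6,7,8,9,10}→432  {1,3,4,5,6,7,8,9,10}→504  {2,3,4,5,6,7,8,9,10}→504
  placing 0:s first → 1440 extensions
  placing 3:p first → 540 extensions
total linear extensions = 1980

1980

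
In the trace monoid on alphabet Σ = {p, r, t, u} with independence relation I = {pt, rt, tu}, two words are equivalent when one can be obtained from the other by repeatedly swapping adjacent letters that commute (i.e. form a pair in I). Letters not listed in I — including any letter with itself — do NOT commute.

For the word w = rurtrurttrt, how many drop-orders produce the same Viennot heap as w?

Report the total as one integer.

330

drop 0:r onto floor
drop 1:u onto {0:r}
drop 2:r onto {1:u}
drop 3:t onto floor
drop 4:r onto {2:r}
drop 5:u onto {4:r}
drop 6:r onto {5:u}
drop 7:t onto {3:t}
drop 8:t onto {7:t}
drop 9:r onto {6:r}
drop 10:t onto {8:t}
ground layer = {0:r, 3:t}
drop-orders for the pieces not yet dropped (sum over which currently-grounded one goes next):
  1 to go: {9} 1  {10} 1
  2 to go: {6,9} 1  {8,10} 1  {9,10} 2
  3 to go: {5,6,9} 1  {6,9,10} 3  {7,8,10} 1  {8,9,10} 3
  4 to go: {3,7,8,10} 1  {4,5,6,9} 1  {5,6,9,10} 4  {6,8,9,10} 6  {7,8,9,10} 4
  5 to go: {2,4,5,6,9} 1  {3,7,8,9,10} 5  {4,5,6,9,10} 5  {5,6,8,9,10} 10  {6,7,8,9,10} 10
  6 to go: {1,2,4,5,6,9} 1  {2,4,5,6,9,10} 6  {3,6,7,8,9,10} 15  {4,5,6,8,9,10} 15  {5,6,7,8,9,10} 20
  7 to go: {0,1,2,4,5,6,9} 1  {1,2,4,5,6,9,10} 7  {2,4,5,6,8,9,10} 21  {3,5,6,7,8,9,10} 35  {4,5,6,7,8,9,10} 35
  8 to go: {0,1,2,4,5,6,9,10} 8  {1,2,4,5,6,8,9,10} 28  {2,4,5,6,7,8,9,10} 56  {3,4,5,6,7,8,9,10} 70
  9 to go: {0,1,2,4,5,6,8,9,10} 36  {1,2,4,5,6,7,8,9,10} 84  {2,3,4,5,6,7,8,9,10} 126
  if 0:r drops first: 210 orders
  if 3:t drops first: 120 orders
heap linearizations: 330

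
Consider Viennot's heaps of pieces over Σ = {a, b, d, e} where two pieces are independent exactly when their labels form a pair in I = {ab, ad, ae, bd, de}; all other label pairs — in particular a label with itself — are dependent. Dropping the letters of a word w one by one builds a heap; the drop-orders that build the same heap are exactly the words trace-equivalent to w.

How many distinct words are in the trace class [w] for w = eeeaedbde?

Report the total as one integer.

252

0(e) covers ∅
1(e) covers 0:e
2(e) covers 1:e
3(a) covers ∅
4(e) covers 2:e
5(d) covers ∅
6(b) covers 4:e
7(d) covers 5:d
8(e) covers 6:b
floor of heap: 0:e, 3:a, 5:d
completions by unplaced set U, small U first (add the entries for U minus each lowest piece of U):
  |U|=1: {3}:1  {7}:1  {8}:1
  |U|=2: {3,7}:2  {3,8}:2  {5,7}:1  {6,8}:1  {7,8}:2
  |U|=3: {3,5,7}:3  {3,6,8}:3  {3,7,8}:6  {4,6,8}:1  {5,7,8}:3  {6,7,8}:3
  |U|=4: {2,4,6,8}:1  {3,4,6,8}:4  {3,5,7,8}:12  {3,6,7,8}:12  {4,6,7,8}:4  {5,6,7,8}:6
  |U|=5: {1,2,4,6,8}:1  {2,3,4,6,8}:5  {2,4,6,7,8}:5  {3,4,6,7,8}:20  {3,5,6,7,8}:30  {4,5,6,7,8}:10
  |U|=6: {0,1,2,4,6,8}:1  {1,2,3,4,6,8}:6  {1,2,4,6,7,8}:6  {2,3,4,6,7,8}:30  {2,4,5,6,7,8}:15  {3,4,5,6,7,8}:60
  |U|=7: {0,1,2,3,4,6,8}:7  {0,1,2,4,6,7,8}:7  {1,2,3,4,6,7,8}:42  {1,2,4,5,6,7,8}:21  {2,3,4,5,6,7,8}:105
  start at 0(e): 168
  start at 3(a): 28
  start at 5(d): 56
sum over floor = 252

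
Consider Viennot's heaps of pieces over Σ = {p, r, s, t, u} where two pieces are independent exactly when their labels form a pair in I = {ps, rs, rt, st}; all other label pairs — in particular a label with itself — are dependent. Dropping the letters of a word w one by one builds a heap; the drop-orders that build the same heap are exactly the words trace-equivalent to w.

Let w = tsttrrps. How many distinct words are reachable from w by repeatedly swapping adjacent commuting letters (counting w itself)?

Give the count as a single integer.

piece 0:t — minimal
piece 1:s — minimal
piece 2:t rests on {0:t}
piece 3:t rests on {2:t}
piece 4:r — minimal
piece 5:r rests on {4:r}
piece 6:p rests on {3:t, 5:r}
piece 7:s rests on {1:s}
minimal pieces: {0:t, 1:s, 4:r}
ways to finish when only these pieces remain (= sum over removing one remaining piece with nothing left below it):
  1 left: {6}→1  {7}→1
  2 left: {1,7}→1  {3,6}→1  {5,6}→1  {6,7}→2
  3 left: {1,6,7}→3  {2,3,6}→1  {3,5,6}→2  {3,6,7}→3  {4,5,6}→1  {5,6,7}→3
  4 left: {0,2,3,6}→1  {1,3,6,7}→6  {1,5,6,7}→6  {2,3,5,6}→3  {2,3,6,7}→4  {3,4,5,6}→3  {3,5,6,7}→8  {4,5,6,7}→4
  5 left: {0,2,3,5,6}→4  {0,2,3,6,7}→5  {1,2,3,6,7}→10  {1,3,5,6,7}→20  {1,4,5,6,7}→10  {2,3,4,5,6}→6  {2,3,5,6,7}→15  {3,4,5,6,7}→15
  6 left: {0,1,2,3,6,7}→15  {0,2,3,4,5,6}→10  {0,2,3,5,6,7}→24  {1,2,3,5,6,7}→45  {1,3,4,5,6,7}→45  {2,3,4,5,6,7}→36
  placing 0:t first → 126 extensions
  placing 1:s first → 70 extensions
  placing 4:r first → 84 extensions
total linear extensions = 280

280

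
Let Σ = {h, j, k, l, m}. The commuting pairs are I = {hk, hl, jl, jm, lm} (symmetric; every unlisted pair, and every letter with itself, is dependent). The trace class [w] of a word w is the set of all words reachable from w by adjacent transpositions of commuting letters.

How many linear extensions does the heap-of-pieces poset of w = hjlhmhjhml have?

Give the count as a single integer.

0(h) covers ∅
1(j) covers 0:h
2(l) covers ∅
3(h) covers 1:j
4(m) covers 3:h
5(h) covers 4:m
6(j) covers 5:h
7(h) covers 6:j
8(m) covers 7:h
9(l) covers 2:l
floor of heap: 0:h, 2:l
completions by unplaced set U, small U first (add the entries for U minus each lowest piece of U):
  |U|=1: {8}:1  {9}:1
  |U|=2: {2,9}:1  {7,8}:1  {8,9}:2
  |U|=3: {2,8,9}:3  {6,7,8}:1  {7,8,9}:3
  |U|=4: {2,7,8,9}:6  {5,6,7,8}:1  {6,7,8,9}:4
  |U|=5: {2,6,7,8,9}:10  {4,5,6,7,8}:1  {5,6,7,8,9}:5
  |U|=6: {2,5,6,7,8,9}:15  {3,4,5,6,7,8}:1  {4,5,6,7,8,9}:6
  |U|=7: {1,3,4,5,6,7,8}:1  {2,4,5,6,7,8,9}:21  {3,4,5,6,7,8,9}:7
  |U|=8: {0,1,3,4,5,6,7,8}:1  {1,3,4,5,6,7,8,9}:8  {2,3,4,5,6,7,8,9}:28
  start at 0(h): 36
  start at 2(l): 9
sum over floor = 45

45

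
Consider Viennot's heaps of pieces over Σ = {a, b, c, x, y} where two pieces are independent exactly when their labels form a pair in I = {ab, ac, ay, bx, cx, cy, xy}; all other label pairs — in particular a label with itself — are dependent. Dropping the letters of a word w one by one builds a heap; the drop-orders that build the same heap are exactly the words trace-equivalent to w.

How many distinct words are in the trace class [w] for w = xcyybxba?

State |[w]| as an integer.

168

0(x) covers ∅
1(c) covers ∅
2(y) covers ∅
3(y) covers 2:y
4(b) covers 1:c, 3:y
5(x) covers 0:x
6(b) covers 4:b
7(a) covers 5:x
floor of heap: 0:x, 1:c, 2:y
completions by unplaced set U, small U first (add the entries for U minus each lowest piece of U):
  |U|=1: {6}:1  {7}:1
  |U|=2: {4,6}:1  {5,7}:1  {6,7}:2
  |U|=3: {0,5,7}:1  {1,4,6}:1  {3,4,6}:1  {4,6,7}:3  {5,6,7}:3
  |U|=4: {0,5,6,7}:4  {1,3,4,6}:2  {1,4,6,7}:4  {2,3,4,6}:1  {3,4,6,7}:4  {4,5,6,7}:6
  |U|=5: {0,4,5,6,7}:10  {1,2,3,4,6}:3  {1,3,4,6,7}:10  {1,4,5,6,7}:10  {2,3,4,6,7}:5  {3,4,5,6,7}:10
  |U|=6: {0,1,4,5,6,7}:20  {0,3,4,5,6,7}:20  {1,2,3,4,6,7}:18  {1,3,4,5,6,7}:30  {2,3,4,5,6,7}:15
  start at 0(x): 63
  start at 1(c): 35
  start at 2(y): 70
sum over floor = 168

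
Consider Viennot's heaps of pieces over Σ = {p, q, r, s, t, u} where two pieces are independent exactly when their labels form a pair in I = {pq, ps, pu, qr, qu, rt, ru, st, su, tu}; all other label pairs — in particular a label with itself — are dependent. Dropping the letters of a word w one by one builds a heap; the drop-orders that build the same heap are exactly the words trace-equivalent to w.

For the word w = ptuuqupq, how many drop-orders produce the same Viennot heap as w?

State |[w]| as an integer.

drop 0:p onto floor
drop 1:t onto {0:p}
drop 2:u onto floor
drop 3:u onto {2:u}
drop 4:q onto {1:t}
drop 5:u onto {3:u}
drop 6:p onto {1:t}
drop 7:q onto {4:q}
ground layer = {0:p, 2:u}
drop-orders for the pieces not yet dropped (sum over which currently-grounded one goes next):
  1 to go: {5} 1  {6} 1  {7} 1
  2 to go: {3,5} 1  {4,7} 1  {5,6} 2  {5,7} 2  {6,7} 2
  3 to go: {2,3,5} 1  {3,5,6} 3  {3,5,7} 3  {4,5,7} 3  {4,6,7} 3  {5,6,7} 6
  4 to go: {1,4,6,7} 3  {2,3,5,6} 4  {2,3,5,7} 4  {3,4,5,7} 6  {3,5,6,7} 12  {4,5,6,7} 12
  5 to go: {0,1,4,6,7} 3  {1,4,5,6,7} 15  {2,3,4,5,7} 10  {2,3,5,6,7} 20  {3,4,5,6,7} 30
  6 to go: {0,1,4,5,6,7} 18  {1,3,4,5,6,7} 45  {2,3,4,5,6,7} 60
  if 0:p drops first: 105 orders
  if 2:u drops first: 63 orders
heap linearizations: 168

168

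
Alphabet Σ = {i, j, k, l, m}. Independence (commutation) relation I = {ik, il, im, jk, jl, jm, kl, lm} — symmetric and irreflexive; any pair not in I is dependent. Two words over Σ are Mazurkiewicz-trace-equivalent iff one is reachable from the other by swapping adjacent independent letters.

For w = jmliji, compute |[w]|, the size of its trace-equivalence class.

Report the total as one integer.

0(j) covers ∅
1(m) covers ∅
2(l) covers ∅
3(i) covers 0:j
4(j) covers 3:i
5(i) covers 4:j
floor of heap: 0:j, 1:m, 2:l
completions by unplaced set U, small U first (add the entries for U minus each lowest piece of U):
  |U|=1: {1}:1  {2}:1  {5}:1
  |U|=2: {1,2}:2  {1,5}:2  {2,5}:2  {4,5}:1
  |U|=3: {1,2,5}:6  {1,4,5}:3  {2,4,5}:3  {3,4,5}:1
  |U|=4: {0,3,4,5}:1  {1,2,4,5}:12  {1,3,4,5}:4  {2,3,4,5}:4
  start at 0(j): 20
  start at 1(m): 5
  start at 2(l): 5
sum over floor = 30

30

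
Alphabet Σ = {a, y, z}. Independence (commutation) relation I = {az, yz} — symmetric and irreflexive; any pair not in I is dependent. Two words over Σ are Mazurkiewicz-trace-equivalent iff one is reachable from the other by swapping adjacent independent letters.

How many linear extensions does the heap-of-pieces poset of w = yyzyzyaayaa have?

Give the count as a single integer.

55

piece 0:y — minimal
piece 1:y rests on {0:y}
piece 2:z — minimal
piece 3:y rests on {1:y}
piece 4:z rests on {2:z}
piece 5:y rests on {3:y}
piece 6:a rests on {5:y}
piece 7:a rests on {6:a}
piece 8:y rests on {7:a}
piece 9:a rests on {8:y}
piece 10:a rests on {9:a}
minimal pieces: {0:y, 2:z}
ways to finish when only these pieces remain (= sum over removing one remaining piece with nothing left below it):
  1 left: {4}→1  {10}→1
  2 left: {2,4}→1  {4,10}→2  {9,10}→1
  3 left: {2,4,10}→3  {4,9,10}→3  {8,9,10}→1
  4 left: {2,4,9,10}→6  {4,8,9,10}→4  {7,8,9,10}→1
  5 left: {2,4,8,9,10}→10  {4,7,8,9,10}→5  {6,7,8,9,10}→1
  6 left: {2,4,7,8,9,10}→15  {4,6,7,8,9,10}→6  {5,6,7,8,9,10}→1
  7 left: {2,4,6,7,8,9,10}→21  {3,5,6,7,8,9,10}→1  {4,5,6,7,8,9,10}→7
  8 left: {1,3,5,6,7,8,9,10}→1  {2,4,5,6,7,8,9,10}→28  {3,4,5,6,7,8,9,10}→8
  9 left: {0,1,3,5,6,7,8,9,10}→1  {1,3,4,5,6,7,8,9,10}→9  {2,3,4,5,6,7,8,9,10}→36
  placing 0:y first → 45 extensions
  placing 2:z first → 10 extensions
total linear extensions = 55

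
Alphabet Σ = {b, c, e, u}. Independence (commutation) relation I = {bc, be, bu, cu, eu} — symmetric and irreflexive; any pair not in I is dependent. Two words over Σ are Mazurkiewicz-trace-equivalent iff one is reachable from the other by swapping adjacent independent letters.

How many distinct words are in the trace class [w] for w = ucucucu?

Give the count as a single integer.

35

drop 0:u onto floor
drop 1:c onto floor
drop 2:u onto {0:u}
drop 3:c onto {1:c}
drop 4:u onto {2:u}
drop 5:c onto {3:c}
drop 6:u onto {4:u}
ground layer = {0:u, 1:c}
drop-orders for the pieces not yet dropped (sum over which currently-grounded one goes next):
  1 to go: {5} 1  {6} 1
  2 to go: {3,5} 1  {4,6} 1  {5,6} 2
  3 to go: {1,3,5} 1  {2,4,6} 1  {3,5,6} 3  {4,5,6} 3
  4 to go: {0,2,4,6} 1  {1,3,5,6} 4  {2,4,5,6} 4  {3,4,5,6} 6
  5 to go: {0,2,4,5,6} 5  {1,3,4,5,6} 10  {2,3,4,5,6} 10
  if 0:u drops first: 20 orders
  if 1:c drops first: 15 orders
heap linearizations: 35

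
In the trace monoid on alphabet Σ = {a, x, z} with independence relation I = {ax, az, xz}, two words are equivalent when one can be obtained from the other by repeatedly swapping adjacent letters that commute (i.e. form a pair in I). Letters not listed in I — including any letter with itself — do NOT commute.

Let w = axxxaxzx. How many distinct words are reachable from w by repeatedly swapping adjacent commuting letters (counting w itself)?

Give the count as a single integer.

168

piece 0:a — minimal
piece 1:x — minimal
piece 2:x rests on {1:x}
piece 3:x rests on {2:x}
piece 4:a rests on {0:a}
piece 5:x rests on {3:x}
piece 6:z — minimal
piece 7:x rests on {5:x}
minimal pieces: {0:a, 1:x, 6:z}
ways to finish when only these pieces remain (= sum over removing one remaining piece with nothing left below it):
  1 left: {4}→1  {6}→1  {7}→1
  2 left: {0,4}→1  {4,6}→2  {4,7}→2  {5,7}→1  {6,7}→2
  3 left: {0,4,6}→3  {0,4,7}→3  {3,5,7}→1  {4,5,7}→3  {4,6,7}→6  {5,6,7}→3
  4 left: {0,4,5,7}→6  {0,4,6,7}→12  {2,3,5,7}→1  {3,4,5,7}→4  {3,5,6,7}→4  {4,5,6,7}→12
  5 left: {0,3,4,5,7}→10  {0,4,5,6,7}→30  {1,2,3,5,7}→1  {2,3,4,5,7}→5  {2,3,5,6,7}→5  {3,4,5,6,7}→20
  6 left: {0,2,3,4,5,7}→15  {0,3,4,5,6,7}→60  {1,2,3,4,5,7}→6  {1,2,3,5,6,7}→6  {2,3,4,5,6,7}→30
  placing 0:a first → 42 extensions
  placing 1:x first → 105 extensions
  placing 6:z first → 21 extensions
total linear extensions = 168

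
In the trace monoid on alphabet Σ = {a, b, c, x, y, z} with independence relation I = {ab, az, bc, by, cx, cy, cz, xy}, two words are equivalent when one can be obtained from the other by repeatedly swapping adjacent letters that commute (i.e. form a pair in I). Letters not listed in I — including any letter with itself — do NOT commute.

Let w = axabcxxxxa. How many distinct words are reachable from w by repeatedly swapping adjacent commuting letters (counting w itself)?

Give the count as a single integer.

11

0(a) covers ∅
1(x) covers 0:a
2(a) covers 1:x
3(b) covers 1:x
4(c) covers 2:a
5(x) covers 2:a, 3:b
6(x) covers 5:x
7(x) covers 6:x
8(x) covers 7:x
9(a) covers 4:c, 8:x
floor of heap: 0:a
completions by unplaced set U, small U first (add the entries for U minus each lowest piece of U):
  |U|=1: {9}:1
  |U|=2: {4,9}:1  {8,9}:1
  |U|=3: {4,8,9}:2  {7,8,9}:1
  |U|=4: {4,7,8,9}:3  {6,7,8,9}:1
  |U|=5: {4,6,7,8,9}:4  {5,6,7,8,9}:1
  |U|=6: {3,5,6,7,8,9}:1  {4,5,6,7,8,9}:5
  |U|=7: {2,4,5,6,7,8,9}:5  {3,4,5,6,7,8,9}:6
  |U|=8: {2,3,4,5,6,7,8,9}:11
  start at 0(a): 11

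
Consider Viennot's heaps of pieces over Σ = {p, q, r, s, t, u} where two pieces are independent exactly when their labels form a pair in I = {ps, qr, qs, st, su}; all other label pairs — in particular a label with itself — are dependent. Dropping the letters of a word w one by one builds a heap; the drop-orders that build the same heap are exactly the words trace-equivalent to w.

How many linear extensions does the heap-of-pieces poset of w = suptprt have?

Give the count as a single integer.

5

#0=s has no predecessor
#1=u has no predecessor
#2=p depends on [1:u]
#3=t depends on [2:p]
#4=p depends on [3:t]
#5=r depends on [0:s, 4:p]
#6=t depends on [5:r]
sources: [0:s, 1:u]
N(rest) = Σ N(rest − s) over sources s of rest; N(one piece) = 1:
  size 1 → [6]=1
  size 2 → [5,6]=1
  size 3 → [0,5,6]=1  [4,5,6]=1
  size 4 → [0,4,5,6]=2  [3,4,5,6]=1
  size 5 → [0,3,4,5,6]=3  [2,3,4,5,6]=1
  first=0(s) contributes 1
  first=1(u) contributes 4
|[w]| = 5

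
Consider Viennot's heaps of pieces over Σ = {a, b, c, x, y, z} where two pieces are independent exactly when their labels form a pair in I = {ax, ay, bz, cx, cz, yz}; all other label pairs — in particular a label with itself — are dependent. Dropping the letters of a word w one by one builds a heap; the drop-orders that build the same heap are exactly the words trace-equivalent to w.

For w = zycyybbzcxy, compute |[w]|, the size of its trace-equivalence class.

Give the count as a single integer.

#0=z has no predecessor
#1=y has no predecessor
#2=c depends on [1:y]
#3=y depends on [2:c]
#4=y depends on [3:y]
#5=b depends on [4:y]
#6=b depends on [5:b]
#7=z depends on [0:z]
#8=c depends on [6:b]
#9=x depends on [6:b, 7:z]
#10=y depends on [8:c, 9:x]
sources: [0:z, 1:y]
N(rest) = Σ N(rest − s) over sources s of rest; N(one piece) = 1:
  size 1 → [10]=1
  size 2 → [8,10]=1  [9,10]=1
  size 3 → [7,9,10]=1  [8,9,10]=2
  size 4 → [0,7,9,10]=1  [6,8,9,10]=2  [7,8,9,10]=3
  size 5 → [0,7,8,9,10]=4  [5,6,8,9,10]=2  [6,7,8,9,10]=5
  size 6 → [0,6,7,8,9,10]=9  [4,5,6,8,9,10]=2  [5,6,7,8,9,10]=7
  size 7 → [0,5,6,7,8,9,10]=16  [3,4,5,6,8,9,10]=2  [4,5,6,7,8,9,10]=9
  size 8 → [0,4,5,6,7,8,9,10]=25  [2,3,4,5,6,8,9,10]=2  [3,4,5,6,7,8,9,10]=11
  size 9 → [0,3,4,5,6,7,8,9,10]=36  [1,2,3,4,5,6,8,9,10]=2  [2,3,4,5,6,7,8,9,10]=13
  first=0(z) contributes 15
  first=1(y) contributes 49
|[w]| = 64

64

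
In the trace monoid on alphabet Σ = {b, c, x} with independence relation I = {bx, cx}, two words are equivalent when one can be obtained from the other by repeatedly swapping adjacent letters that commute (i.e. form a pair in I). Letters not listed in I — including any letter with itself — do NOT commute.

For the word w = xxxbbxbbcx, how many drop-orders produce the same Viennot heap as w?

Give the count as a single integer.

252

piece 0:x — minimal
piece 1:x rests on {0:x}
piece 2:x rests on {1:x}
piece 3:b — minimal
piece 4:b rests on {3:b}
piece 5:x rests on {2:x}
piece 6:b rests on {4:b}
piece 7:b rests on {6:b}
piece 8:c rests on {7:b}
piece 9:x rests on {5:x}
minimal pieces: {0:x, 3:b}
ways to finish when only these pieces remain (= sum over removing one remaining piece with nothing left below it):
  1 left: {8}→1  {9}→1
  2 left: {5,9}→1  {7,8}→1  {8,9}→2
  3 left: {2,5,9}→1  {5,8,9}→3  {6,7,8}→1  {7,8,9}→3
  4 left: {1,2,5,9}→1  {2,5,8,9}→4  {4,6,7,8}→1  {5,7,8,9}→6  {6,7,8,9}→4
  5 left: {0,1,2,5,9}→1  {1,2,5,8,9}→5  {2,5,7,8,9}→10  {3,4,6,7,8}→1  {4,6,7,8,9}→5  {5,6,7,8,9}→10
  6 left: {0,1,2,5,8,9}→6  {1,2,5,7,8,9}→15  {2,5,6,7,8,9}→20  {3,4,6,7,8,9}→6  {4,5,6,7,8,9}→15
  7 left: {0,1,2,5,7,8,9}→21  {1,2,5,6,7,8,9}→35  {2,4,5,6,7,8,9}→35  {3,4,5,6,7,8,9}→21
  8 left: {0,1,2,5,6,7,8,9}→56  {1,2,4,5,6,7,8,9}→70  {2,3,4,5,6,7,8,9}→56
  placing 0:x first → 126 extensions
  placing 3:b first → 126 extensions
total linear extensions = 252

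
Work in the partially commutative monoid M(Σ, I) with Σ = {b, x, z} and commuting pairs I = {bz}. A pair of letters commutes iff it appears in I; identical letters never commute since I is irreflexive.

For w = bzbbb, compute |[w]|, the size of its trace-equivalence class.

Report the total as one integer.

#0=b has no predecessor
#1=z has no predecessor
#2=b depends on [0:b]
#3=b depends on [2:b]
#4=b depends on [3:b]
sources: [0:b, 1:z]
N(rest) = Σ N(rest − s) over sources s of rest; N(one piece) = 1:
  size 1 → [1]=1  [4]=1
  size 2 → [1,4]=2  [3,4]=1
  size 3 → [1,3,4]=3  [2,3,4]=1
  first=0(b) contributes 4
  first=1(z) contributes 1
|[w]| = 5

5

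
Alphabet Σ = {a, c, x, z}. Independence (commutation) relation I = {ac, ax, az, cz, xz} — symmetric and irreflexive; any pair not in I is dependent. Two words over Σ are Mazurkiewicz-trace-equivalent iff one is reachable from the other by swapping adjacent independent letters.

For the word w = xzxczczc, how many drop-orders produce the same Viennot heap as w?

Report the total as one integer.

56

drop 0:x onto floor
drop 1:z onto floor
drop 2:x onto {0:x}
drop 3:c onto {2:x}
drop 4:z onto {1:z}
drop 5:c onto {3:c}
drop 6:z onto {4:z}
drop 7:c onto {5:c}
ground layer = {0:x, 1:z}
drop-orders for the pieces not yet dropped (sum over which currently-grounded one goes next):
  1 to go: {6} 1  {7} 1
  2 to go: {4,6} 1  {5,7} 1  {6,7} 2
  3 to go: {1,4,6} 1  {3,5,7} 1  {4,6,7} 3  {5,6,7} 3
  4 to go: {1,4,6,7} 4  {2,3,5,7} 1  {3,5,6,7} 4  {4,5,6,7} 6
  5 to go: {0,2,3,5,7} 1  {1,4,5,6,7} 10  {2,3,5,6,7} 5  {3,4,5,6,7} 10
  6 to go: {0,2,3,5,6,7} 6  {1,3,4,5,6,7} 20  {2,3,4,5,6,7} 15
  if 0:x drops first: 35 orders
  if 1:z drops first: 21 orders
heap linearizations: 56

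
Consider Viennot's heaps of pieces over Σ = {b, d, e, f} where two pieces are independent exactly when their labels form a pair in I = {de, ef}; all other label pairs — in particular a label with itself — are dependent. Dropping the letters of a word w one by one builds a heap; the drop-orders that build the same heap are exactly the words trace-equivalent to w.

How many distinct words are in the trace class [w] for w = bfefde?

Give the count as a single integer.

0(b) covers ∅
1(f) covers 0:b
2(e) covers 0:b
3(f) covers 1:f
4(d) covers 3:f
5(e) covers 2:e
floor of heap: 0:b
completions by unplaced set U, small U first (add the entries for U minus each lowest piece of U):
  |U|=1: {4}:1  {5}:1
  |U|=2: {2,5}:1  {3,4}:1  {4,5}:2
  |U|=3: {1,3,4}:1  {2,4,5}:3  {3,4,5}:3
  |U|=4: {1,3,4,5}:4  {2,3,4,5}:6
  start at 0(b): 10

10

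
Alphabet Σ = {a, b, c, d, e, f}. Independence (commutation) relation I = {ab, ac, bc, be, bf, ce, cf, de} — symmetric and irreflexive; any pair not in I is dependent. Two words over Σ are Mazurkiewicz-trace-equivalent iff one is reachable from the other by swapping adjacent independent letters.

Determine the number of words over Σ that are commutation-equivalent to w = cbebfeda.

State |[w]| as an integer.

piece 0:c — minimal
piece 1:b — minimal
piece 2:e — minimal
piece 3:b rests on {1:b}
piece 4:f rests on {2:e}
piece 5:e rests on {4:f}
piece 6:d rests on {0:c, 3:b, 4:f}
piece 7:a rests on {5:e, 6:d}
minimal pieces: {0:c, 1:b, 2:e}
ways to finish when only these pieces remain (= sum over removing one remaining piece with nothing left below it):
  1 left: {7}→1
  2 left: {5,7}→1  {6,7}→1
  3 left: {0,6,7}→1  {3,6,7}→1  {5,6,7}→2
  4 left: {0,3,6,7}→2  {0,5,6,7}→3  {1,3,6,7}→1  {3,5,6,7}→3  {4,5,6,7}→2
  5 left: {0,1,3,6,7}→3  {0,3,5,6,7}→8  {0,4,5,6,7}→5  {1,3,5,6,7}→4  {2,4,5,6,7}→2  {3,4,5,6,7}→5
  6 left: {0,1,3,5,6,7}→15  {0,2,4,5,6,7}→7  {0,3,4,5,6,7}→18  {1,3,4,5,6,7}→9  {2,3,4,5,6,7}→7
  placing 0:c first → 16 extensions
  placing 1:b first → 32 extensions
  placing 2:e first → 42 extensions
total linear extensions = 90

90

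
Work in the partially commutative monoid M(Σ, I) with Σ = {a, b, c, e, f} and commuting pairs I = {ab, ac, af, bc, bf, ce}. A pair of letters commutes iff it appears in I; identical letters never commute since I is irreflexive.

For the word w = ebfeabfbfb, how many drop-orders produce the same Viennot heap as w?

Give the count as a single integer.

120

drop 0:e onto floor
drop 1:b onto {0:e}
drop 2:f onto {0:e}
drop 3:e onto {1:b, 2:f}
drop 4:a onto {3:e}
drop 5:b onto {3:e}
drop 6:f onto {3:e}
drop 7:b onto {5:b}
drop 8:f onto {6:f}
drop 9:b onto {7:b}
ground layer = {0:e}
drop-orders for the pieces not yet dropped (sum over which currently-grounded one goes next):
  1 to go: {4} 1  {8} 1  {9} 1
  2 to go: {4,8} 2  {4,9} 2  {6,8} 1  {7,9} 1  {8,9} 2
  3 to go: {4,6,8} 3  {4,7,9} 3  {4,8,9} 6  {5,7,9} 1  {6,8,9} 3  {7,8,9} 3
  4 to go: {4,5,7,9} 4  {4,6,8,9} 12  {4,7,8,9} 12  {5,7,8,9} 4  {6,7,8,9} 6
  5 to go: {4,5,7,8,9} 20  {4,6,7,8,9} 30  {5,6,7,8,9} 10
  6 to go: {4,5,6,7,8,9} 60
  7 to go: {3,4,5,6,7,8,9} 60
  8 to go: {1,3,4,5,6,7,8,9} 60  {2,3,4,5,6,7,8,9} 60
  if 0:e drops first: 120 orders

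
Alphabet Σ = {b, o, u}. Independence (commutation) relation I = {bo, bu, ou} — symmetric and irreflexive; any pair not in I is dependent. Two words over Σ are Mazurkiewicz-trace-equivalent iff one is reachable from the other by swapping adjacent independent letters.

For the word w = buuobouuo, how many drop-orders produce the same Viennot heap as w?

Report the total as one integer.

#0=b has no predecessor
#1=u has no predecessor
#2=u depends on [1:u]
#3=o has no predecessor
#4=b depends on [0:b]
#5=o depends on [3:o]
#6=u depends on [2:u]
#7=u depends on [6:u]
#8=o depends on [5:o]
sources: [0:b, 1:u, 3:o]
N(rest) = Σ N(rest − s) over sources s of rest; N(one piece) = 1:
  size 1 → [4]=1  [7]=1  [8]=1
  size 2 → [0,4]=1  [4,7]=2  [4,8]=2  [5,8]=1  [6,7]=1  [7,8]=2
  size 3 → [0,4,7]=3  [0,4,8]=3  [2,6,7]=1  [3,5,8]=1  [4,5,8]=3  [4,6,7]=3  [4,7,8]=6  [5,7,8]=3  [6,7,8]=3
  size 4 → [0,4,5,8]=6  [0,4,6,7]=6  [0,4,7,8]=12  [1,2,6,7]=1  [2,4,6,7]=4  [2,6,7,8]=4  [3,4,5,8]=4  [3,5,7,8]=4  [4,5,7,8]=12  [4,6,7,8]=12  [5,6,7,8]=6
  size 5 → [0,2,4,6,7]=10  [0,3,4,5,8]=10  [0,4,5,7,8]=30  [0,4,6,7,8]=30  [1,2,4,6,7]=5  [1,2,6,7,8]=5  [2,4,6,7,8]=20  [2,5,6,7,8]=10  [3,4,5,7,8]=20  [3,5,6,7,8]=10  [4,5,6,7,8]=30
  size 6 → [0,1,2,4,6,7]=15  [0,2,4,6,7,8]=60  [0,3,4,5,7,8]=60  [0,4,5,6,7,8]=90  [1,2,4,6,7,8]=30  [1,2,5,6,7,8]=15  [2,3,5,6,7,8]=20  [2,4,5,6,7,8]=60  [3,4,5,6,7,8]=60
  size 7 → [0,1,2,4,6,7,8]=105  [0,2,4,5,6,7,8]=210  [0,3,4,5,6,7,8]=210  [1,2,3,5,6,7,8]=35  [1,2,4,5,6,7,8]=105  [2,3,4,5,6,7,8]=140
  first=0(b) contributes 280
  first=1(u) contributes 560
  first=3(o) contributes 420
|[w]| = 1260

1260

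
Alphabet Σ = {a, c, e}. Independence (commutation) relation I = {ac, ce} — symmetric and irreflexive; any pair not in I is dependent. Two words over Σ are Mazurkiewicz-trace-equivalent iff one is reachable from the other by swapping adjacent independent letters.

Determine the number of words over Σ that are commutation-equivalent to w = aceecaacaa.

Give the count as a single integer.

120

piece 0:a — minimal
piece 1:c — minimal
piece 2:e rests on {0:a}
piece 3:e rests on {2:e}
piece 4:c rests on {1:c}
piece 5:a rests on {3:e}
piece 6:a rests on {5:a}
piece 7:c rests on {4:c}
piece 8:a rests on {6:a}
piece 9:a rests on {8:a}
minimal pieces: {0:a, 1:c}
ways to finish when only these pieces remain (= sum over removing one remaining piece with nothing left below it):
  1 left: {7}→1  {9}→1
  2 left: {4,7}→1  {7,9}→2  {8,9}→1
  3 left: {1,4,7}→1  {4,7,9}→3  {6,8,9}→1  {7,8,9}→3
  4 left: {1,4,7,9}→4  {4,7,8,9}→6  {5,6,8,9}→1  {6,7,8,9}→4
  5 left: {1,4,7,8,9}→10  {3,5,6,8,9}→1  {4,6,7,8,9}→10  {5,6,7,8,9}→5
  6 left: {1,4,6,7,8,9}→20  {2,3,5,6,8,9}→1  {3,5,6,7,8,9}→6  {4,5,6,7,8,9}→15
  7 left: {0,2,3,5,6,8,9}→1  {1,4,5,6,7,8,9}→35  {2,3,5,6,7,8,9}→7  {3,4,5,6,7,8,9}→21
  8 left: {0,2,3,5,6,7,8,9}→8  {1,3,4,5,6,7,8,9}→56  {2,3,4,5,6,7,8,9}→28
  placing 0:a first → 84 extensions
  placing 1:c first → 36 extensions
total linear extensions = 120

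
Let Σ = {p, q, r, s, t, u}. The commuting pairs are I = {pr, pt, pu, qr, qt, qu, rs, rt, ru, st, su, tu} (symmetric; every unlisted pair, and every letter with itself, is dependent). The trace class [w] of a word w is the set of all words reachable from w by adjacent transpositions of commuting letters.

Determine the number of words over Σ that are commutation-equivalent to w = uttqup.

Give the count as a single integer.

90

piece 0:u — minimal
piece 1:t — minimal
piece 2:t rests on {1:t}
piece 3:q — minimal
piece 4:u rests on {0:u}
piece 5:p rests on {3:q}
minimal pieces: {0:u, 1:t, 3:q}
ways to finish when only these pieces remain (= sum over removing one remaining piece with nothing left below it):
  1 left: {2}→1  {4}→1  {5}→1
  2 left: {0,4}→1  {1,2}→1  {2,4}→2  {2,5}→2  {3,5}→1  {4,5}→2
  3 left: {0,2,4}→3  {0,4,5}→3  {1,2,4}→3  {1,2,5}→3  {2,3,5}→3  {2,4,5}→6  {3,4,5}→3
  4 left: {0,1,2,4}→6  {0,2,4,5}→12  {0,3,4,5}→6  {1,2,3,5}→6  {1,2,4,5}→12  {2,3,4,5}→12
  placing 0:u first → 30 extensions
  placing 1:t first → 30 extensions
  placing 3:q first → 30 extensions
total linear extensions = 90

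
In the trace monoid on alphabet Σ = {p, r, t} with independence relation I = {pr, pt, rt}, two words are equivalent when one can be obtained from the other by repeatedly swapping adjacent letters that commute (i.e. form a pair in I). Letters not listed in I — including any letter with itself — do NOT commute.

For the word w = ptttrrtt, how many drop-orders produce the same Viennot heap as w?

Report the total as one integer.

#0=p has no predecessor
#1=t has no predecessor
#2=t depends on [1:t]
#3=t depends on [2:t]
#4=r has no predecessor
#5=r depends on [4:r]
#6=t depends on [3:t]
#7=t depends on [6:t]
sources: [0:p, 1:t, 4:r]
N(rest) = Σ N(rest − s) over sources s of rest; N(one piece) = 1:
  size 1 → [0]=1  [5]=1  [7]=1
  size 2 → [0,5]=2  [0,7]=2  [4,5]=1  [5,7]=2  [6,7]=1
  size 3 → [0,4,5]=3  [0,5,7]=6  [0,6,7]=3  [3,6,7]=1  [4,5,7]=3  [5,6,7]=3
  size 4 → [0,3,6,7]=4  [0,4,5,7]=12  [0,5,6,7]=12  [2,3,6,7]=1  [3,5,6,7]=4  [4,5,6,7]=6
  size 5 → [0,2,3,6,7]=5  [0,3,5,6,7]=20  [0,4,5,6,7]=30  [1,2,3,6,7]=1  [2,3,5,6,7]=5  [3,4,5,6,7]=10
  size 6 → [0,1,2,3,6,7]=6  [0,2,3,5,6,7]=30  [0,3,4,5,6,7]=60  [1,2,3,5,6,7]=6  [2,3,4,5,6,7]=15
  first=0(p) contributes 21
  first=1(t) contributes 105
  first=4(r) contributes 42
|[w]| = 168

168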